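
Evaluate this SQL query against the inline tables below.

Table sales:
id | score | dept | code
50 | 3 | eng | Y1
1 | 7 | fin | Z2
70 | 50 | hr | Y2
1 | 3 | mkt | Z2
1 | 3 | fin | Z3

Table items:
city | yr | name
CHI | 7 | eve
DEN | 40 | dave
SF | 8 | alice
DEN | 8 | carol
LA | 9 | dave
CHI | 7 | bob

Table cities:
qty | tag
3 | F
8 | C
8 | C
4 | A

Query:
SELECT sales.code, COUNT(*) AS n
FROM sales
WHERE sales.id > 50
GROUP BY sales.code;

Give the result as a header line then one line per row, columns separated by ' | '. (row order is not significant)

After WHERE (1 rows):
sales.id | sales.score | sales.dept | sales.code
70 | 50 | hr | Y2
After GROUP BY (1 rows):
sales.code | n
Y2 | 1

== RESULT ==
sales.code | n
Y2 | 1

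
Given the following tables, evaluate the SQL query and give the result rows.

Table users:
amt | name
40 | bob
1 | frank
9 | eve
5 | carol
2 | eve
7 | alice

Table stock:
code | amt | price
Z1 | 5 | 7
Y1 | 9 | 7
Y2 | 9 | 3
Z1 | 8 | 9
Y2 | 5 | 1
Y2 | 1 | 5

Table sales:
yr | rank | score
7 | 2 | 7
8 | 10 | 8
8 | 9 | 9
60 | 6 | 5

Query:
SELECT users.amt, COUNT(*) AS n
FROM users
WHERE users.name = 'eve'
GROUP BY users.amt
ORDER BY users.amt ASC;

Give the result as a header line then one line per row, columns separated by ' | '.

After WHERE (2 rows):
users.amt | users.name
9 | eve
2 | eve
After GROUP BY (2 rows):
users.amt | n
9 | 1
2 | 1
After ORDER BY (2 rows):
users.amt | n
2 | 1
9 | 1

== RESULT ==
users.amt | n
2 | 1
9 | 1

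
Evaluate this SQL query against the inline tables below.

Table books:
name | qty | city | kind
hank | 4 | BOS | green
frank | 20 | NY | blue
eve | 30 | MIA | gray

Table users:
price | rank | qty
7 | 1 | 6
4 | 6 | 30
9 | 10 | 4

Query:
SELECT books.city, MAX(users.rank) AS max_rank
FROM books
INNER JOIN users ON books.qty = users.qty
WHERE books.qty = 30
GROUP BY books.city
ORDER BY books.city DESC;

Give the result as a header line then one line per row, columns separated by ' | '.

After JOIN users (2 rows):
books.name | books.qty | books.city | books.kind | users.price | users.rank | users.qty
hank | 4 | BOS | green | 9 | 10 | 4
eve | 30 | MIA | gray | 4 | 6 | 30
After WHERE (1 rows):
books.name | books.qty | books.city | books.kind | users.price | users.rank | users.qty
eve | 30 | MIA | gray | 4 | 6 | 30
After GROUP BY (1 rows):
books.city | max_rank
MIA | 6
After ORDER BY (1 rows):
books.city | max_rank
MIA | 6

== RESULT ==
books.city | max_rank
MIA | 6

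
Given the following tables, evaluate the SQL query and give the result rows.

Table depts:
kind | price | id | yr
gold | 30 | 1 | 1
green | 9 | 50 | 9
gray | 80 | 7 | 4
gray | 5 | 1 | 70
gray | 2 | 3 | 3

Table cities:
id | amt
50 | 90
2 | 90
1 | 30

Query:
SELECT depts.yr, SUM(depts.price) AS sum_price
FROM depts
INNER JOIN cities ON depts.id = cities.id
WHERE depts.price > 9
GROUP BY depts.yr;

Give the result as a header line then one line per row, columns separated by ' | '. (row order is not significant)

== RESULT ==
depts.yr | sum_price
1 | 30

Derivation:
After JOIN cities (3 rows):
depts.kind | depts.price | depts.id | depts.yr | cities.id | cities.amt
gold | 30 | 1 | 1 | 1 | 30
green | 9 | 50 | 9 | 50 | 90
gray | 5 | 1 | 70 | 1 | 30
After WHERE (1 rows):
depts.kind | depts.price | depts.id | depts.yr | cities.id | cities.amt
gold | 30 | 1 | 1 | 1 | 30
After GROUP BY (1 rows):
depts.yr | sum_price
1 | 30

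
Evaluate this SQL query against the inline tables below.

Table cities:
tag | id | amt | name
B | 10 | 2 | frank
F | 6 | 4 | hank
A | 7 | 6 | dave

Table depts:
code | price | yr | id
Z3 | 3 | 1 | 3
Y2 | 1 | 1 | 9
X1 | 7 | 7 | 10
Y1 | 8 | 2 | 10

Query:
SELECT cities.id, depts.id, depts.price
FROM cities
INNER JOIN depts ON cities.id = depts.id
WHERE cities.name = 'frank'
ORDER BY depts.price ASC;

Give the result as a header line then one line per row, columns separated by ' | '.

After JOIN depts (2 rows):
cities.tag | cities.id | cities.amt | cities.name | depts.code | depts.price | depts.yr | depts.id
B | 10 | 2 | frank | X1 | 7 | 7 | 10
B | 10 | 2 | frank | Y1 | 8 | 2 | 10
After WHERE (2 rows):
cities.tag | cities.id | cities.amt | cities.name | depts.code | depts.price | depts.yr | depts.id
B | 10 | 2 | frank | X1 | 7 | 7 | 10
B | 10 | 2 | frank | Y1 | 8 | 2 | 10
After SELECT (2 rows):
cities.id | depts.id | depts.price
10 | 10 | 7
10 | 10 | 8
After ORDER BY (2 rows):
cities.id | depts.id | depts.price
10 | 10 | 7
10 | 10 | 8

== RESULT ==
cities.id | depts.id | depts.price
10 | 10 | 7
10 | 10 | 8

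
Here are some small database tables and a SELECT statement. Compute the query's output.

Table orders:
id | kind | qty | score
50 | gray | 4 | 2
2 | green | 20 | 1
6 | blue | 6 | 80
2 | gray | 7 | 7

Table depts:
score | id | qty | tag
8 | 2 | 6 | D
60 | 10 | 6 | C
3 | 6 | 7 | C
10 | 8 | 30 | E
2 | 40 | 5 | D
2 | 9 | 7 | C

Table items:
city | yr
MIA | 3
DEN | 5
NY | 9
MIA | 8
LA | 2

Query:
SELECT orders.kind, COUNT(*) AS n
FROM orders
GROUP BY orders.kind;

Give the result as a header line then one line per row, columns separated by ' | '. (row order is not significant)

After GROUP BY (3 rows):
orders.kind | n
gray | 2
green | 1
blue | 1

== RESULT ==
orders.kind | n
gray | 2
green | 1
blue | 1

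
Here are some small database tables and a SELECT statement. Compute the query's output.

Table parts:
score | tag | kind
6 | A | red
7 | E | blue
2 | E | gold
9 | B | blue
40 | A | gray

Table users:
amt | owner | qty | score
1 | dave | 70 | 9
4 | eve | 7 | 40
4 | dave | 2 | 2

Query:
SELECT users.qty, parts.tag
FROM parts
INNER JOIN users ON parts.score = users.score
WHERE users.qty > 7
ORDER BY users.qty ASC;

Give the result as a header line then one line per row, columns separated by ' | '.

After JOIN users (3 rows):
parts.score | parts.tag | parts.kind | users.amt | users.owner | users.qty | users.score
2 | E | gold | 4 | dave | 2 | 2
9 | B | blue | 1 | dave | 70 | 9
40 | A | gray | 4 | eve | 7 | 40
After WHERE (1 rows):
parts.score | parts.tag | parts.kind | users.amt | users.owner | users.qty | users.score
9 | B | blue | 1 | dave | 70 | 9
After SELECT (1 rows):
users.qty | parts.tag
70 | B
After ORDER BY (1 rows):
users.qty | parts.tag
70 | B

== RESULT ==
users.qty | parts.tag
70 | B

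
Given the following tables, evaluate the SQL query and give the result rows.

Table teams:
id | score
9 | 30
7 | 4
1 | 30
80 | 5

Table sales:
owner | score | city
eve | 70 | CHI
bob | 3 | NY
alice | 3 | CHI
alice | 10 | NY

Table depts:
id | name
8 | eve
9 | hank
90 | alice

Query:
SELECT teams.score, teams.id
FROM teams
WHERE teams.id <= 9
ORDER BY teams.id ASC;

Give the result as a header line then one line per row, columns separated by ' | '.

After WHERE (3 rows):
teams.id | teams.score
9 | 30
7 | 4
1 | 30
After SELECT (3 rows):
teams.score | teams.id
30 | 9
4 | 7
30 | 1
After ORDER BY (3 rows):
teams.score | teams.id
30 | 1
4 | 7
30 | 9

== RESULT ==
teams.score | teams.id
30 | 1
4 | 7
30 | 9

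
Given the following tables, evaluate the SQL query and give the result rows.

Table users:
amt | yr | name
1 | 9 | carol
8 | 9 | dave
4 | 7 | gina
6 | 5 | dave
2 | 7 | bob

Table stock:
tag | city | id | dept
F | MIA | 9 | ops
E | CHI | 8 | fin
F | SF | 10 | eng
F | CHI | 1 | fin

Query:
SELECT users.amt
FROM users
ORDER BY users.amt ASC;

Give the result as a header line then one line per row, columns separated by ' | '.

== RESULT ==
users.amt
1
2
4
6
8

Derivation:
After SELECT (5 rows):
users.amt
1
8
4
6
2
After ORDER BY (5 rows):
users.amt
1
2
4
6
8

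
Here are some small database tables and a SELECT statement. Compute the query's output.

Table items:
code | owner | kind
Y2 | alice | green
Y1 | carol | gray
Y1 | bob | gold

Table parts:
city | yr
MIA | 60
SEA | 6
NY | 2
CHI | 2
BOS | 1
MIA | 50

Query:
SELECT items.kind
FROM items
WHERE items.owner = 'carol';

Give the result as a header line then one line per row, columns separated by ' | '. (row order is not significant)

After WHERE (1 rows):
items.code | items.owner | items.kind
Y1 | carol | gray
After SELECT (1 rows):
items.kind
gray

== RESULT ==
items.kind
gray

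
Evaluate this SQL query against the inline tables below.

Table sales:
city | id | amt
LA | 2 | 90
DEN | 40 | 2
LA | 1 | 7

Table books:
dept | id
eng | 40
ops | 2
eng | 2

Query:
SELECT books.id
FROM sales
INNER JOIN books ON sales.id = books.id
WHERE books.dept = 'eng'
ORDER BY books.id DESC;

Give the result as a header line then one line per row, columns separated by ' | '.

After JOIN books (3 rows):
sales.city | sales.id | sales.amt | books.dept | books.id
LA | 2 | 90 | ops | 2
LA | 2 | 90 | eng | 2
DEN | 40 | 2 | eng | 40
After WHERE (2 rows):
sales.city | sales.id | sales.amt | books.dept | books.id
LA | 2 | 90 | eng | 2
DEN | 40 | 2 | eng | 40
After SELECT (2 rows):
books.id
2
40
After ORDER BY (2 rows):
books.id
40
2

== RESULT ==
books.id
40
2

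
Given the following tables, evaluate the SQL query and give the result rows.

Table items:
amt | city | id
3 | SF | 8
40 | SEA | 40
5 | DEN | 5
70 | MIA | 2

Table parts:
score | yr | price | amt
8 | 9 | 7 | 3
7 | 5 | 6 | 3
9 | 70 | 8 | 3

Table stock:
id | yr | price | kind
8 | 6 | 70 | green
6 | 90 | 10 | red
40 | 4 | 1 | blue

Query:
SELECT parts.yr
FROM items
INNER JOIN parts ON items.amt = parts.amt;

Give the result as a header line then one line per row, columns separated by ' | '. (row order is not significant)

After JOIN parts (3 rows):
items.amt | items.city | items.id | parts.score | parts.yr | parts.price | parts.amt
3 | SF | 8 | 8 | 9 | 7 | 3
3 | SF | 8 | 7 | 5 | 6 | 3
3 | SF | 8 | 9 | 70 | 8 | 3
After SELECT (3 rows):
parts.yr
9
5
70

== RESULT ==
parts.yr
9
5
70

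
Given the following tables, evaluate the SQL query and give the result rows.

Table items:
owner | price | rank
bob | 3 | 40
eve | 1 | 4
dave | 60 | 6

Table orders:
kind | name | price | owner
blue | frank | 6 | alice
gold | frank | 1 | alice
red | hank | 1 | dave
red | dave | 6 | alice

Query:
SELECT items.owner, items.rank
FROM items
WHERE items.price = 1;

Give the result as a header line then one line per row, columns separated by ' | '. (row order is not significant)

After WHERE (1 rows):
items.owner | items.price | items.rank
eve | 1 | 4
After SELECT (1 rows):
items.owner | items.rank
eve | 4

== RESULT ==
items.owner | items.rank
eve | 4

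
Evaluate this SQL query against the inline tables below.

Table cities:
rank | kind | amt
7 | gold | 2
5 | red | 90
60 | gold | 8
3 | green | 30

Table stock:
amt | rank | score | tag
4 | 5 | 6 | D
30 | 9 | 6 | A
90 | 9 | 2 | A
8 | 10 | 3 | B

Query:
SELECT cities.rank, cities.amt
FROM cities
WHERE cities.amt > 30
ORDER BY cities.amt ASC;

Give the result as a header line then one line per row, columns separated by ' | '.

After WHERE (1 rows):
cities.rank | cities.kind | cities.amt
5 | red | 90
After SELECT (1 rows):
cities.rank | cities.amt
5 | 90
After ORDER BY (1 rows):
cities.rank | cities.amt
5 | 90

== RESULT ==
cities.rank | cities.amt
5 | 90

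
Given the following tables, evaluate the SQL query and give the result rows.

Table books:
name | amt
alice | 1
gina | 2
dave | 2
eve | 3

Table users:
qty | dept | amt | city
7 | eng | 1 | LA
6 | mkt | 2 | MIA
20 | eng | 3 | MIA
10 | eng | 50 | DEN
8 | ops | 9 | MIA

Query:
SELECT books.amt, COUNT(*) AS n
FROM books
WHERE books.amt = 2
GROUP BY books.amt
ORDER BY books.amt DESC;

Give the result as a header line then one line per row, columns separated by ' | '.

After WHERE (2 rows):
books.name | books.amt
gina | 2
dave | 2
After GROUP BY (1 rows):
books.amt | n
2 | 2
After ORDER BY (1 rows):
books.amt | n
2 | 2

== RESULT ==
books.amt | n
2 | 2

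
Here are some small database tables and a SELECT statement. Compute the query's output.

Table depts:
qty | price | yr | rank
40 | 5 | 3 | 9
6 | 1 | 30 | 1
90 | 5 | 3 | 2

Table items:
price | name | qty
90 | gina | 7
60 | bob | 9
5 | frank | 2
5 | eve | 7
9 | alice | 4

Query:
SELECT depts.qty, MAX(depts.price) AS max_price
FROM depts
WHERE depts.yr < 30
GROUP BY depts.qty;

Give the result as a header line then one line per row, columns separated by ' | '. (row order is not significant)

After WHERE (2 rows):
depts.qty | depts.price | depts.yr | depts.rank
40 | 5 | 3 | 9
90 | 5 | 3 | 2
After GROUP BY (2 rows):
depts.qty | max_price
40 | 5
90 | 5

== RESULT ==
depts.qty | max_price
40 | 5
90 | 5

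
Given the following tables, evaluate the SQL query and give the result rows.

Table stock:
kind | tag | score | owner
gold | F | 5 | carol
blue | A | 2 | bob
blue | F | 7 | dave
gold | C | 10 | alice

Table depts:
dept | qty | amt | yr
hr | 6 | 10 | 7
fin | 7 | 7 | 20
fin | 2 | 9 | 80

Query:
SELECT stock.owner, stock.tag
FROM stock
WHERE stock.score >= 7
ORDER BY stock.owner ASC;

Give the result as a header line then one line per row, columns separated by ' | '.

== RESULT ==
stock.owner | stock.tag
alice | C
dave | F

Derivation:
After WHERE (2 rows):
stock.kind | stock.tag | stock.score | stock.owner
blue | F | 7 | dave
gold | C | 10 | alice
After SELECT (2 rows):
stock.owner | stock.tag
dave | F
alice | C
After ORDER BY (2 rows):
stock.owner | stock.tag
alice | C
dave | F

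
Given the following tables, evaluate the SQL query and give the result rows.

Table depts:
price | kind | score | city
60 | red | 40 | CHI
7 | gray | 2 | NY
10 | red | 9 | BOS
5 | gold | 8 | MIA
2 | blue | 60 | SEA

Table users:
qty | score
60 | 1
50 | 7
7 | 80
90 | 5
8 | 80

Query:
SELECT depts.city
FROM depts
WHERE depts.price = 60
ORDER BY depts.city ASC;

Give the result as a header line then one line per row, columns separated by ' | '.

== RESULT ==
depts.city
CHI

Derivation:
After WHERE (1 rows):
depts.price | depts.kind | depts.score | depts.city
60 | red | 40 | CHI
After SELECT (1 rows):
depts.city
CHI
After ORDER BY (1 rows):
depts.city
CHI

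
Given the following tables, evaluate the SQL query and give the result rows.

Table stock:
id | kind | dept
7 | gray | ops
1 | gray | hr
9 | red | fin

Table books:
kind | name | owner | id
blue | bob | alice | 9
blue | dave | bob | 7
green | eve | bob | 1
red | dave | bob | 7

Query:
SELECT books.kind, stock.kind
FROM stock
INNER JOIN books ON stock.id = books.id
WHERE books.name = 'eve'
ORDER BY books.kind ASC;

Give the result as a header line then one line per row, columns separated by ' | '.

== RESULT ==
books.kind | stock.kind
green | gray

Derivation:
After JOIN books (4 rows):
stock.id | stock.kind | stock.dept | books.kind | books.name | books.owner | books.id
7 | gray | ops | blue | dave | bob | 7
7 | gray | ops | red | dave | bob | 7
1 | gray | hr | green | eve | bob | 1
9 | red | fin | blue | bob | alice | 9
After WHERE (1 rows):
stock.id | stock.kind | stock.dept | books.kind | books.name | books.owner | books.id
1 | gray | hr | green | eve | bob | 1
After SELECT (1 rows):
books.kind | stock.kind
green | gray
After ORDER BY (1 rows):
books.kind | stock.kind
green | gray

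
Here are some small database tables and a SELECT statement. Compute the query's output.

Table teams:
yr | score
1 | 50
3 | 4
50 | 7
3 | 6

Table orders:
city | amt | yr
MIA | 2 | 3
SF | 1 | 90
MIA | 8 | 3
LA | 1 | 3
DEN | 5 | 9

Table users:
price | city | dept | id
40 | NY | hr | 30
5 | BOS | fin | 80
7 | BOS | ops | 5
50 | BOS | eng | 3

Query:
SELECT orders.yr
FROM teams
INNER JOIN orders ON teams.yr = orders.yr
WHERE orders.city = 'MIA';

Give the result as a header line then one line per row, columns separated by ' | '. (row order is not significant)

After JOIN orders (6 rows):
teams.yr | teams.score | orders.city | orders.amt | orders.yr
3 | 4 | MIA | 2 | 3
3 | 4 | MIA | 8 | 3
3 | 4 | LA | 1 | 3
3 | 6 | MIA | 2 | 3
3 | 6 | MIA | 8 | 3
3 | 6 | LA | 1 | 3
After WHERE (4 rows):
teams.yr | teams.score | orders.city | orders.amt | orders.yr
3 | 4 | MIA | 2 | 3
3 | 4 | MIA | 8 | 3
3 | 6 | MIA | 2 | 3
3 | 6 | MIA | 8 | 3
After SELECT (4 rows):
orders.yr
3
3
3
3

== RESULT ==
orders.yr
3
3
3
3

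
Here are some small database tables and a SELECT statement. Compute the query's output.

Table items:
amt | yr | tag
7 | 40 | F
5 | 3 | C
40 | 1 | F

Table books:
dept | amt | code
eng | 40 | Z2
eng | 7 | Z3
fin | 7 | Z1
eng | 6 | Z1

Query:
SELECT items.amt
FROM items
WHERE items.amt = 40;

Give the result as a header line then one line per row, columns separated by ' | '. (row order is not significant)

After WHERE (1 rows):
items.amt | items.yr | items.tag
40 | 1 | F
After SELECT (1 rows):
items.amt
40

== RESULT ==
items.amt
40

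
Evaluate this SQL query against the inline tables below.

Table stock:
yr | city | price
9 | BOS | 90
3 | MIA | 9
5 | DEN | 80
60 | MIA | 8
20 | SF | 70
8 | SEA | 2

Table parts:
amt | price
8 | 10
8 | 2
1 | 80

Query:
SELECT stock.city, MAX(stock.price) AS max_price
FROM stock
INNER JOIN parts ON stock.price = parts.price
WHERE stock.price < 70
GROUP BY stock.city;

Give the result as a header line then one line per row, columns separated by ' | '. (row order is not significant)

After JOIN parts (2 rows):
stock.yr | stock.city | stock.price | parts.amt | parts.price
5 | DEN | 80 | 1 | 80
8 | SEA | 2 | 8 | 2
After WHERE (1 rows):
stock.yr | stock.city | stock.price | parts.amt | parts.price
8 | SEA | 2 | 8 | 2
After GROUP BY (1 rows):
stock.city | max_price
SEA | 2

== RESULT ==
stock.city | max_price
SEA | 2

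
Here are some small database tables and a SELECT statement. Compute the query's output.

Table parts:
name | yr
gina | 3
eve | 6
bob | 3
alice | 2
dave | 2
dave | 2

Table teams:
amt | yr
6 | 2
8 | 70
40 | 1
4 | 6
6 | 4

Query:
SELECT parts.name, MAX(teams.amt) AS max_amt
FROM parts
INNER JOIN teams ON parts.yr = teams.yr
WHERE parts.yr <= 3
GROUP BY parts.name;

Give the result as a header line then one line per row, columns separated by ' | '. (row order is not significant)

== RESULT ==
parts.name | max_amt
alice | 6
dave | 6

Derivation:
After JOIN teams (4 rows):
parts.name | parts.yr | teams.amt | teams.yr
eve | 6 | 4 | 6
alice | 2 | 6 | 2
dave | 2 | 6 | 2
dave | 2 | 6 | 2
After WHERE (3 rows):
parts.name | parts.yr | teams.amt | teams.yr
alice | 2 | 6 | 2
dave | 2 | 6 | 2
dave | 2 | 6 | 2
After GROUP BY (2 rows):
parts.name | max_amt
alice | 6
dave | 6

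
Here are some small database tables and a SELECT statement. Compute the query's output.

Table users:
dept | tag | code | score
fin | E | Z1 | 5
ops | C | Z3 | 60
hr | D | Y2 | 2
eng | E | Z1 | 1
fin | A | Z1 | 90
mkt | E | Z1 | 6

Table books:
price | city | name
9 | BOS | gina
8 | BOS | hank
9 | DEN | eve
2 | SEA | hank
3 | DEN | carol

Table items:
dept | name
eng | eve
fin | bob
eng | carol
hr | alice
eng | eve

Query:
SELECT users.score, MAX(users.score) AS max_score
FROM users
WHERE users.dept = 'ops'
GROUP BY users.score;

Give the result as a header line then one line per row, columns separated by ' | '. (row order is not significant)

After WHERE (1 rows):
users.dept | users.tag | users.code | users.score
ops | C | Z3 | 60
After GROUP BY (1 rows):
users.score | max_score
60 | 60

== RESULT ==
users.score | max_score
60 | 60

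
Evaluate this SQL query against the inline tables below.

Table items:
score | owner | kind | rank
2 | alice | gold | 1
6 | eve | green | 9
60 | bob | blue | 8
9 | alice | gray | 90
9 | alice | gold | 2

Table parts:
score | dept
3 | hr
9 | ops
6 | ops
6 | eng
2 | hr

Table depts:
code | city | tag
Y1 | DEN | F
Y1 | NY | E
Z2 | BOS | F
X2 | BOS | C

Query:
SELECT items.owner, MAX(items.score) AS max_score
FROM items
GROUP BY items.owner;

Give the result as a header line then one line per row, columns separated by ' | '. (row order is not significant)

After GROUP BY (3 rows):
items.owner | max_score
alice | 9
eve | 6
bob | 60

== RESULT ==
items.owner | max_score
alice | 9
eve | 6
bob | 60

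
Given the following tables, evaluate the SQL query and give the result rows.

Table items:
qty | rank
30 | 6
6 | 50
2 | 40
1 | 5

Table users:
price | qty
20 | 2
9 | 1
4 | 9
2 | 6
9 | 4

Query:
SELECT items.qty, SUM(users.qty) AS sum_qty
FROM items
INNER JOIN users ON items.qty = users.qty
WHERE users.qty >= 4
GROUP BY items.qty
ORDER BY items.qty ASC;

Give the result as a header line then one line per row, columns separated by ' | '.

After JOIN users (3 rows):
items.qty | items.rank | users.price | users.qty
6 | 50 | 2 | 6
2 | 40 | 20 | 2
1 | 5 | 9 | 1
After WHERE (1 rows):
items.qty | items.rank | users.price | users.qty
6 | 50 | 2 | 6
After GROUP BY (1 rows):
items.qty | sum_qty
6 | 6
After ORDER BY (1 rows):
items.qty | sum_qty
6 | 6

== RESULT ==
items.qty | sum_qty
6 | 6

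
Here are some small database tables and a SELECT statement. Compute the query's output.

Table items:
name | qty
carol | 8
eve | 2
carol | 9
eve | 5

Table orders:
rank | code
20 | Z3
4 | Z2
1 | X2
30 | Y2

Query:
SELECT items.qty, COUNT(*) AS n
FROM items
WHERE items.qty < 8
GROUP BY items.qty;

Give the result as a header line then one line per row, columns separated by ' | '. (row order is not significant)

After WHERE (2 rows):
items.name | items.qty
eve | 2
eve | 5
After GROUP BY (2 rows):
items.qty | n
2 | 1
5 | 1

== RESULT ==
items.qty | n
2 | 1
5 | 1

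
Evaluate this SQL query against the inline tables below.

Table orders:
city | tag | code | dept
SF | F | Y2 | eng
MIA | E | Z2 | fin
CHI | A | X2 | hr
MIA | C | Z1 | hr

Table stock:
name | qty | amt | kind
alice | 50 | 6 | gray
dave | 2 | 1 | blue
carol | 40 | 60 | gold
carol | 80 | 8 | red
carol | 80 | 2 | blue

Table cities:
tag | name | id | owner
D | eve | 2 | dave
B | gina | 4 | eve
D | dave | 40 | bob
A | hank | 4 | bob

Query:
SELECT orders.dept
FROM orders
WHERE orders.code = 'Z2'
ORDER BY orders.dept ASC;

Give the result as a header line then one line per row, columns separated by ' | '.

== RESULT ==
orders.dept
fin

Derivation:
After WHERE (1 rows):
orders.city | orders.tag | orders.code | orders.dept
MIA | E | Z2 | fin
After SELECT (1 rows):
orders.dept
fin
After ORDER BY (1 rows):
orders.dept
fin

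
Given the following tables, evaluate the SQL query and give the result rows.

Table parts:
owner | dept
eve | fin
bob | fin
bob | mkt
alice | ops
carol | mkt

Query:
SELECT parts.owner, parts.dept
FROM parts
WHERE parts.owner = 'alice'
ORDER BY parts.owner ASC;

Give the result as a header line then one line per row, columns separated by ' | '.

== RESULT ==
parts.owner | parts.dept
alice | ops

Derivation:
After WHERE (1 rows):
parts.owner | parts.dept
alice | ops
After SELECT (1 rows):
parts.owner | parts.dept
alice | ops
After ORDER BY (1 rows):
parts.owner | parts.dept
alice | ops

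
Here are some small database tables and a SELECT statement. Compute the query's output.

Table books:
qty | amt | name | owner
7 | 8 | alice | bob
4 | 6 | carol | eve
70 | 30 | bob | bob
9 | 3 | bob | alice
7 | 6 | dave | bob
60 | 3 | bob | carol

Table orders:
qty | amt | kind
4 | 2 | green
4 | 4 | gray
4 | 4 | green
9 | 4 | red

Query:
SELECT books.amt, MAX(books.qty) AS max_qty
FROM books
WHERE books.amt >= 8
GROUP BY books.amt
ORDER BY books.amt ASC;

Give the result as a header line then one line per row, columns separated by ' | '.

After WHERE (2 rows):
books.qty | books.amt | books.name | books.owner
7 | 8 | alice | bob
70 | 30 | bob | bob
After GROUP BY (2 rows):
books.amt | max_qty
8 | 7
30 | 70
After ORDER BY (2 rows):
books.amt | max_qty
8 | 7
30 | 70

== RESULT ==
books.amt | max_qty
8 | 7
30 | 70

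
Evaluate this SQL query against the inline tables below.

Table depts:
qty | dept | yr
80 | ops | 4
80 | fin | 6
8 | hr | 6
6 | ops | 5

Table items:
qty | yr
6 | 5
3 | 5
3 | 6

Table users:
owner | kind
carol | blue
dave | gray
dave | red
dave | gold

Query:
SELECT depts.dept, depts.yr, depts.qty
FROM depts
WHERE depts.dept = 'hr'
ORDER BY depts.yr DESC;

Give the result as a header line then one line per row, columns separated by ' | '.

== RESULT ==
depts.dept | depts.yr | depts.qty
hr | 6 | 8

Derivation:
After WHERE (1 rows):
depts.qty | depts.dept | depts.yr
8 | hr | 6
After SELECT (1 rows):
depts.dept | depts.yr | depts.qty
hr | 6 | 8
After ORDER BY (1 rows):
depts.dept | depts.yr | depts.qty
hr | 6 | 8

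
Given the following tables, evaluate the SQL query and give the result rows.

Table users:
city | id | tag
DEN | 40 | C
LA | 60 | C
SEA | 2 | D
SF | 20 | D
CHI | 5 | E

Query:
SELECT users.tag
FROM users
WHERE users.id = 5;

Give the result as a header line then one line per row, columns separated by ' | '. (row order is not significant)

== RESULT ==
users.tag
E

Derivation:
After WHERE (1 rows):
users.city | users.id | users.tag
CHI | 5 | E
After SELECT (1 rows):
users.tag
E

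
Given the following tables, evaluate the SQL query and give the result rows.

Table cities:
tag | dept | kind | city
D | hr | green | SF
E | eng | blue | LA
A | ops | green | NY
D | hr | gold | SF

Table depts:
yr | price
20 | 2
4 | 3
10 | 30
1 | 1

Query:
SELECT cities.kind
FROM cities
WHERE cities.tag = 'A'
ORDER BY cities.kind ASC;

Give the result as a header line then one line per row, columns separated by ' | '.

After WHERE (1 rows):
cities.tag | cities.dept | cities.kind | cities.city
A | ops | green | NY
After SELECT (1 rows):
cities.kind
green
After ORDER BY (1 rows):
cities.kind
green

== RESULT ==
cities.kind
green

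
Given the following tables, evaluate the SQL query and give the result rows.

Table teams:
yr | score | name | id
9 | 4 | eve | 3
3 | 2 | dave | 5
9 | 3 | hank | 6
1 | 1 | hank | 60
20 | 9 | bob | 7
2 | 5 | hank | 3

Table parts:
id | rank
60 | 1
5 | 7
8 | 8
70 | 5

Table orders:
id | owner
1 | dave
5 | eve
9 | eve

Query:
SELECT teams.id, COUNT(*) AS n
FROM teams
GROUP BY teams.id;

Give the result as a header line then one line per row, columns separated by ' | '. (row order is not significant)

After GROUP BY (5 rows):
teams.id | n
3 | 2
5 | 1
6 | 1
60 | 1
7 | 1

== RESULT ==
teams.id | n
3 | 2
5 | 1
6 | 1
60 | 1
7 | 1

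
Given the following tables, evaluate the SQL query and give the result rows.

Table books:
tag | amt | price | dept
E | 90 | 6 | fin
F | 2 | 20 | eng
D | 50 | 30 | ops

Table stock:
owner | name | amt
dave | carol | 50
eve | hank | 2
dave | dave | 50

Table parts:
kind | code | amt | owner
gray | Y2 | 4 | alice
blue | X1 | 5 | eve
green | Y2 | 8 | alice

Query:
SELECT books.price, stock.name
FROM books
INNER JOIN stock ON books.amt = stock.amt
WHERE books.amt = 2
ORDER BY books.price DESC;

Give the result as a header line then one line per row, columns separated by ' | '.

After JOIN stock (3 rows):
books.tag | books.amt | books.price | books.dept | stock.owner | stock.name | stock.amt
F | 2 | 20 | eng | eve | hank | 2
D | 50 | 30 | ops | dave | carol | 50
D | 50 | 30 | ops | dave | dave | 50
After WHERE (1 rows):
books.tag | books.amt | books.price | books.dept | stock.owner | stock.name | stock.amt
F | 2 | 20 | eng | eve | hank | 2
After SELECT (1 rows):
books.price | stock.name
20 | hank
After ORDER BY (1 rows):
books.price | stock.name
20 | hank

== RESULT ==
books.price | stock.name
20 | hank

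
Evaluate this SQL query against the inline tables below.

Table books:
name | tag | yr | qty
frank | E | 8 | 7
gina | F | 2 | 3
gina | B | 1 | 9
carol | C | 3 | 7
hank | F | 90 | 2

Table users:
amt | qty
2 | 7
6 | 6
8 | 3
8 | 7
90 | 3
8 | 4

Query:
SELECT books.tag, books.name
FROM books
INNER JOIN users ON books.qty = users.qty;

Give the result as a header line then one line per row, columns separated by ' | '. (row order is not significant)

After JOIN users (6 rows):
books.name | books.tag | books.yr | books.qty | users.amt | users.qty
frank | E | 8 | 7 | 2 | 7
frank | E | 8 | 7 | 8 | 7
gina | F | 2 | 3 | 8 | 3
gina | F | 2 | 3 | 90 | 3
carol | C | 3 | 7 | 2 | 7
carol | C | 3 | 7 | 8 | 7
After SELECT (6 rows):
books.tag | books.name
E | frank
E | frank
F | gina
F | gina
C | carol
C | carol

== RESULT ==
books.tag | books.name
E | frank
E | frank
F | gina
F | gina
C | carol
C | carol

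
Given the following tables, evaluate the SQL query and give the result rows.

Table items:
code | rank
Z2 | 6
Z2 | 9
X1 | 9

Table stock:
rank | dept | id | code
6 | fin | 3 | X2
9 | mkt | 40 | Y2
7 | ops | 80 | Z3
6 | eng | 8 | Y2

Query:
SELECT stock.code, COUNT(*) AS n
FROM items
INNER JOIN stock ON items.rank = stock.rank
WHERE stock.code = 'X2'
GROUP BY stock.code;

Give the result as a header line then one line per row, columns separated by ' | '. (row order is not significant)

After JOIN stock (4 rows):
items.code | items.rank | stock.rank | stock.dept | stock.id | stock.code
Z2 | 6 | 6 | fin | 3 | X2
Z2 | 6 | 6 | eng | 8 | Y2
Z2 | 9 | 9 | mkt | 40 | Y2
X1 | 9 | 9 | mkt | 40 | Y2
After WHERE (1 rows):
items.code | items.rank | stock.rank | stock.dept | stock.id | stock.code
Z2 | 6 | 6 | fin | 3 | X2
After GROUP BY (1 rows):
stock.code | n
X2 | 1

== RESULT ==
stock.code | n
X2 | 1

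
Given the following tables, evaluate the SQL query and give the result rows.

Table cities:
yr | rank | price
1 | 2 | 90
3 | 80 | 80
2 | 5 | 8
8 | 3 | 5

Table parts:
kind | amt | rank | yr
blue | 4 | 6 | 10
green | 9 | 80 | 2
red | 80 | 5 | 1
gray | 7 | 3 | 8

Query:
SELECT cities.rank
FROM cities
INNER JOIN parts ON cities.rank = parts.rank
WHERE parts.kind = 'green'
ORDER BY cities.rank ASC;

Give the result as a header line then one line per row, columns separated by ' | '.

After JOIN parts (3 rows):
cities.yr | cities.rank | cities.price | parts.kind | parts.amt | parts.rank | parts.yr
3 | 80 | 80 | green | 9 | 80 | 2
2 | 5 | 8 | red | 80 | 5 | 1
8 | 3 | 5 | gray | 7 | 3 | 8
After WHERE (1 rows):
cities.yr | cities.rank | cities.price | parts.kind | parts.amt | parts.rank | parts.yr
3 | 80 | 80 | green | 9 | 80 | 2
After SELECT (1 rows):
cities.rank
80
After ORDER BY (1 rows):
cities.rank
80

== RESULT ==
cities.rank
80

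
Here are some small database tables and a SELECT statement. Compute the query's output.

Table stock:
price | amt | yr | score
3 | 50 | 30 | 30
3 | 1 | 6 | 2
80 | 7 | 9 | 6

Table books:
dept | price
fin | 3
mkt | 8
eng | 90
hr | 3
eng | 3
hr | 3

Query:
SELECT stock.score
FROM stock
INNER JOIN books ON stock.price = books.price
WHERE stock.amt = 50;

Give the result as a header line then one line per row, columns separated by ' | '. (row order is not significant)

== RESULT ==
stock.score
30
30
30
30

Derivation:
After JOIN books (8 rows):
stock.price | stock.amt | stock.yr | stock.score | books.dept | books.price
3 | 50 | 30 | 30 | fin | 3
3 | 50 | 30 | 30 | hr | 3
3 | 50 | 30 | 30 | eng | 3
3 | 50 | 30 | 30 | hr | 3
3 | 1 | 6 | 2 | fin | 3
3 | 1 | 6 | 2 | hr | 3
3 | 1 | 6 | 2 | eng | 3
3 | 1 | 6 | 2 | hr | 3
After WHERE (4 rows):
stock.price | stock.amt | stock.yr | stock.score | books.dept | books.price
3 | 50 | 30 | 30 | fin | 3
3 | 50 | 30 | 30 | hr | 3
3 | 50 | 30 | 30 | eng | 3
3 | 50 | 30 | 30 | hr | 3
After SELECT (4 rows):
stock.score
30
30
30
30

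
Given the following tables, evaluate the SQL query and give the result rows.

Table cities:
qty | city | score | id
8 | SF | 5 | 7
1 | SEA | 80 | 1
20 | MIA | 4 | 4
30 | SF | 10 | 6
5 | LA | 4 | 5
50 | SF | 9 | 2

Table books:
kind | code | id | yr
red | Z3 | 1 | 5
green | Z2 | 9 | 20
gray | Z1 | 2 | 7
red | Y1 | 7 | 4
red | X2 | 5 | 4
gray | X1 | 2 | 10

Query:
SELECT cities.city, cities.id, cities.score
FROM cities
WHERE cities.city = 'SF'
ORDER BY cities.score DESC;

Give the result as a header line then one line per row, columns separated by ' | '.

== RESULT ==
cities.city | cities.id | cities.score
SF | 6 | 10
SF | 2 | 9
SF | 7 | 5

Derivation:
After WHERE (3 rows):
cities.qty | cities.city | cities.score | cities.id
8 | SF | 5 | 7
30 | SF | 10 | 6
50 | SF | 9 | 2
After SELECT (3 rows):
cities.city | cities.id | cities.score
SF | 7 | 5
SF | 6 | 10
SF | 2 | 9
After ORDER BY (3 rows):
cities.city | cities.id | cities.score
SF | 6 | 10
SF | 2 | 9
SF | 7 | 5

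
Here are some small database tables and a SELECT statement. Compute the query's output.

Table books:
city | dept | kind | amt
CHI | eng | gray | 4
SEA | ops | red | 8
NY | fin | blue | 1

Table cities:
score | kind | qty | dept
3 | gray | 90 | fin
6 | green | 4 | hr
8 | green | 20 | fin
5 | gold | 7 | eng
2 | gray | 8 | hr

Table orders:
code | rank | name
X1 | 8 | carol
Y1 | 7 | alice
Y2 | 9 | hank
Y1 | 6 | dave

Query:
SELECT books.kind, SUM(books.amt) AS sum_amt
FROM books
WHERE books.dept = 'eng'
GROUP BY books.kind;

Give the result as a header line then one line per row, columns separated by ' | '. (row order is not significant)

== RESULT ==
books.kind | sum_amt
gray | 4

Derivation:
After WHERE (1 rows):
books.city | books.dept | books.kind | books.amt
CHI | eng | gray | 4
After GROUP BY (1 rows):
books.kind | sum_amt
gray | 4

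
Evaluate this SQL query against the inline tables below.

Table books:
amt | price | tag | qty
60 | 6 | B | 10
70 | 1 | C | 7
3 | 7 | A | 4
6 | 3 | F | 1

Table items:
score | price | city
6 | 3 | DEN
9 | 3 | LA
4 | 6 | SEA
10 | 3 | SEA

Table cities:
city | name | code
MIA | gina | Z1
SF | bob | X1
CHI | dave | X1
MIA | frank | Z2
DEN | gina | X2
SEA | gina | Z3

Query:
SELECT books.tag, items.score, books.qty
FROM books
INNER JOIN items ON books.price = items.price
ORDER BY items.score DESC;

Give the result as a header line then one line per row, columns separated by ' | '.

== RESULT ==
books.tag | items.score | books.qty
F | 10 | 1
F | 9 | 1
F | 6 | 1
B | 4 | 10

Derivation:
After JOIN items (4 rows):
books.amt | books.price | books.tag | books.qty | items.score | items.price | items.city
60 | 6 | B | 10 | 4 | 6 | SEA
6 | 3 | F | 1 | 6 | 3 | DEN
6 | 3 | F | 1 | 9 | 3 | LA
6 | 3 | F | 1 | 10 | 3 | SEA
After SELECT (4 rows):
books.tag | items.score | books.qty
B | 4 | 10
F | 6 | 1
F | 9 | 1
F | 10 | 1
After ORDER BY (4 rows):
books.tag | items.score | books.qty
F | 10 | 1
F | 9 | 1
F | 6 | 1
B | 4 | 10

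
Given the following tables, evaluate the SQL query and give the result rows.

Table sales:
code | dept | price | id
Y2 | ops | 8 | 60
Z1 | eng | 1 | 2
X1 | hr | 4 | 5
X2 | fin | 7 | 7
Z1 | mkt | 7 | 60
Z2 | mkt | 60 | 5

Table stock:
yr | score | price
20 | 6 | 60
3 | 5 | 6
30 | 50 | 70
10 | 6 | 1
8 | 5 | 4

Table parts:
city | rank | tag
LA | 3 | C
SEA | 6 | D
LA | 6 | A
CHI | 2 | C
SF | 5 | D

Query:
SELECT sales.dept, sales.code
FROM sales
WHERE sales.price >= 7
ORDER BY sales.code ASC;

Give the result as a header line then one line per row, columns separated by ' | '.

== RESULT ==
sales.dept | sales.code
fin | X2
ops | Y2
mkt | Z1
mkt | Z2

Derivation:
After WHERE (4 rows):
sales.code | sales.dept | sales.price | sales.id
Y2 | ops | 8 | 60
X2 | fin | 7 | 7
Z1 | mkt | 7 | 60
Z2 | mkt | 60 | 5
After SELECT (4 rows):
sales.dept | sales.code
ops | Y2
fin | X2
mkt | Z1
mkt | Z2
After ORDER BY (4 rows):
sales.dept | sales.code
fin | X2
ops | Y2
mkt | Z1
mkt | Z2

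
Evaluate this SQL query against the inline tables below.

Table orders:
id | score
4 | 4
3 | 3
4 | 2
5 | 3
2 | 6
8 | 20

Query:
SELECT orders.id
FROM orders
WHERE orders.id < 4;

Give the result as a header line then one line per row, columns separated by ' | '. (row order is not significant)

== RESULT ==
orders.id
3
2

Derivation:
After WHERE (2 rows):
orders.id | orders.score
3 | 3
2 | 6
After SELECT (2 rows):
orders.id
3
2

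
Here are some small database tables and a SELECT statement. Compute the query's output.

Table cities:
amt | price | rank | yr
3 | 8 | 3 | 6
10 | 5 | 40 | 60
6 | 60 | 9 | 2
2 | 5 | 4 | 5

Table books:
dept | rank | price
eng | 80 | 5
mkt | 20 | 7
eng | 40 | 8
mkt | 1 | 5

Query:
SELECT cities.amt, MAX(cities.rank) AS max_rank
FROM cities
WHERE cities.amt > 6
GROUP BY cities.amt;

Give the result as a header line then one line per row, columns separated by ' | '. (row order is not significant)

== RESULT ==
cities.amt | max_rank
10 | 40

Derivation:
After WHERE (1 rows):
cities.amt | cities.price | cities.rank | cities.yr
10 | 5 | 40 | 60
After GROUP BY (1 rows):
cities.amt | max_rank
10 | 40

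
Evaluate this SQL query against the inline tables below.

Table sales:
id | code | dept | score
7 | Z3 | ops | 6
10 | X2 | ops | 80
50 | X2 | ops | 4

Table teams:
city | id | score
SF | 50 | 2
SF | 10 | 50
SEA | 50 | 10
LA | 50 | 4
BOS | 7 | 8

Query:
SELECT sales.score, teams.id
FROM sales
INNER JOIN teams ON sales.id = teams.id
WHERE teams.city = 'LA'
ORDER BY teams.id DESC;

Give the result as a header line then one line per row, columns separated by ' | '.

== RESULT ==
sales.score | teams.id
4 | 50

Derivation:
After JOIN teams (5 rows):
sales.id | sales.code | sales.dept | sales.score | teams.city | teams.id | teams.score
7 | Z3 | ops | 6 | BOS | 7 | 8
10 | X2 | ops | 80 | SF | 10 | 50
50 | X2 | ops | 4 | SF | 50 | 2
50 | X2 | ops | 4 | SEA | 50 | 10
50 | X2 | ops | 4 | LA | 50 | 4
After WHERE (1 rows):
sales.id | sales.code | sales.dept | sales.score | teams.city | teams.id | teams.score
50 | X2 | ops | 4 | LA | 50 | 4
After SELECT (1 rows):
sales.score | teams.id
4 | 50
After ORDER BY (1 rows):
sales.score | teams.id
4 | 50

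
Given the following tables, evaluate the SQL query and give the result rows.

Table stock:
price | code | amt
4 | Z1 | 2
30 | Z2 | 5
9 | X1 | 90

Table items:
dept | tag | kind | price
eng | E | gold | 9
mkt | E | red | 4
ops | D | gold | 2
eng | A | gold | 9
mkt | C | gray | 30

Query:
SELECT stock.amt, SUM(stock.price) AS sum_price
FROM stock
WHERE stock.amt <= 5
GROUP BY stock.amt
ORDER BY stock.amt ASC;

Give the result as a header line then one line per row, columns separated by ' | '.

After WHERE (2 rows):
stock.price | stock.code | stock.amt
4 | Z1 | 2
30 | Z2 | 5
After GROUP BY (2 rows):
stock.amt | sum_price
2 | 4
5 | 30
After ORDER BY (2 rows):
stock.amt | sum_price
2 | 4
5 | 30

== RESULT ==
stock.amt | sum_price
2 | 4
5 | 30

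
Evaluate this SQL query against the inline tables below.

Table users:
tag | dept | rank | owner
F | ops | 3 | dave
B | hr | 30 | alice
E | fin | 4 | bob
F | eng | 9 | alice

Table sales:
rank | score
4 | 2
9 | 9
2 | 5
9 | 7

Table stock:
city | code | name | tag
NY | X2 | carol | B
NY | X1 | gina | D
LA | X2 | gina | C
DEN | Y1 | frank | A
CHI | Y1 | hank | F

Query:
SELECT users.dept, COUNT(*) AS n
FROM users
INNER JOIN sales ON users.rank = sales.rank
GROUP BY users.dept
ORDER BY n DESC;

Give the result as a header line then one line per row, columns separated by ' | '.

After JOIN sales (3 rows):
users.tag | users.dept | users.rank | users.owner | sales.rank | sales.score
E | fin | 4 | bob | 4 | 2
F | eng | 9 | alice | 9 | 9
F | eng | 9 | alice | 9 | 7
After GROUP BY (2 rows):
users.dept | n
fin | 1
eng | 2
After ORDER BY (2 rows):
users.dept | n
eng | 2
fin | 1

== RESULT ==
users.dept | n
eng | 2
fin | 1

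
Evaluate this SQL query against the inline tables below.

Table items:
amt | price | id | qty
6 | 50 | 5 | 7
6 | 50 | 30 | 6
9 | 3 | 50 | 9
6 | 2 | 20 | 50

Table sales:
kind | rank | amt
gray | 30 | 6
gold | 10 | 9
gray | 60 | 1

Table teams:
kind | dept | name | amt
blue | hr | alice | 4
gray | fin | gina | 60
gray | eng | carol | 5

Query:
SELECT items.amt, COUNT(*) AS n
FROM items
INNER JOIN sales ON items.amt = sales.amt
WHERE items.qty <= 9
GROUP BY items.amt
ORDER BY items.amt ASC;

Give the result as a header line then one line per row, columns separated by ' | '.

After JOIN sales (4 rows):
items.amt | items.price | items.id | items.qty | sales.kind | sales.rank | sales.amt
6 | 50 | 5 | 7 | gray | 30 | 6
6 | 50 | 30 | 6 | gray | 30 | 6
9 | 3 | 50 | 9 | gold | 10 | 9
6 | 2 | 20 | 50 | gray | 30 | 6
After WHERE (3 rows):
items.amt | items.price | items.id | items.qty | sales.kind | sales.rank | sales.amt
6 | 50 | 5 | 7 | gray | 30 | 6
6 | 50 | 30 | 6 | gray | 30 | 6
9 | 3 | 50 | 9 | gold | 10 | 9
After GROUP BY (2 rows):
items.amt | n
6 | 2
9 | 1
After ORDER BY (2 rows):
items.amt | n
6 | 2
9 | 1

== RESULT ==
items.amt | n
6 | 2
9 | 1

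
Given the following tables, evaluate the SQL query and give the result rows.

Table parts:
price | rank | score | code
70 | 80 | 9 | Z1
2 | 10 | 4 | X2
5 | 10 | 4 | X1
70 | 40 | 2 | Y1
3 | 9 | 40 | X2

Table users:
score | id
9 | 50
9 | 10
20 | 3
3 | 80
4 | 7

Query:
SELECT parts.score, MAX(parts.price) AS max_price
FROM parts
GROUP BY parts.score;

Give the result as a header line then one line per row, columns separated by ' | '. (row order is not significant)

== RESULT ==
parts.score | max_price
9 | 70
4 | 5
2 | 70
40 | 3

Derivation:
After GROUP BY (4 rows):
parts.score | max_price
9 | 70
4 | 5
2 | 70
40 | 3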